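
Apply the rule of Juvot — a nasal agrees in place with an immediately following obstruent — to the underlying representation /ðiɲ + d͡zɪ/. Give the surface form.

The rule targets /ɲ/ (voiced palatal nasal), which sits before the trigger /d͡z/ (alveolar).
The voiced alveolar nasal is [n], so /ɲ/ → [n].

[ðind͡zɪ]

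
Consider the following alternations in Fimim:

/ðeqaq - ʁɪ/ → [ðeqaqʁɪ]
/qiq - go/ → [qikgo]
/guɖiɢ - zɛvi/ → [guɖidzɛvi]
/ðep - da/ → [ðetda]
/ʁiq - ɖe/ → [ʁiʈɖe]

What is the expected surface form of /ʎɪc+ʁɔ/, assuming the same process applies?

[ʎɪqʁɔ]

The data show regressive place assimilation: /q/ → [k] before /g/; /ɢ/ → [d] before /z/; /p/ → [t] before /d/; /q/ → [ʈ] before /ɖ/. In each pair only place changes, matching the following consonant, while manner and voice stay constant.
Nothing changes in [ðeqaqʁɪ]: there the adjacent consonants already agree in place (/q/ and /ʁ/ are both uvular), so this form is consistent with the same rule.
The rule targets /c/ (voiceless palatal stop), which sits before the trigger /ʁ/ (uvular).
The voiceless uvular stop is [q], so /c/ → [q].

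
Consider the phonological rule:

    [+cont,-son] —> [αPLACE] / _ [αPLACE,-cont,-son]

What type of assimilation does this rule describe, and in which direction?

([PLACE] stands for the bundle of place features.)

regressive place assimilation

The shared variable α links the value of the place features (abbreviated [PLACE]) on the target to the same value on the neighbouring segment, so place is the feature that assimilates.
Since the environment is written after the underscore, the trigger follows the target; the direction is regressive.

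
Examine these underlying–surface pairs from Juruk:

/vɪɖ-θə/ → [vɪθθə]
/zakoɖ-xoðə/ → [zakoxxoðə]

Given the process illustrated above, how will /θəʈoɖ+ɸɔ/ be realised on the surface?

[θəʈoɸɸɔ]

The data show regressive total assimilation (/ɖ/ → [θ] before /θ/; /ɖ/ → [x] before /x/): in every case the target segment becomes identical to its following neighbour, copying more than a single feature.
/ɖ/ is the segment targeted by the rule; it sits immediately before /ɸ/, so it assimilates completely and surfaces as [ɸ].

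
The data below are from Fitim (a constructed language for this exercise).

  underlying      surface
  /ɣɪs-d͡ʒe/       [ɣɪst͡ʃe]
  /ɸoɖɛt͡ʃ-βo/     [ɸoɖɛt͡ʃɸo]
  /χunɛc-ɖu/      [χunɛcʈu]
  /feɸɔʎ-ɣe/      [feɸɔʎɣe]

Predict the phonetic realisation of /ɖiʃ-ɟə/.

The data show progressive voicing assimilation: /d͡ʒ/ → [t͡ʃ] after /s/; /β/ → [ɸ] after /t͡ʃ/; /ɖ/ → [ʈ] after /c/. In each pair only voicing changes, matching the preceding consonant, while place and manner stay constant.
Nothing changes in [feɸɔʎɣe]: there the adjacent consonants already agree in voicing (/ɣ/ and /ʎ/ are both voiced), so this form is consistent with the same rule.
/ɟ/ is a voiced palatal stop. The preceding trigger /ʃ/ is voiceless, so /ɟ/ must become voiceless as well.
The voiceless palatal stop is [c], so /ɟ/ → [c].

[ɖiʃcə]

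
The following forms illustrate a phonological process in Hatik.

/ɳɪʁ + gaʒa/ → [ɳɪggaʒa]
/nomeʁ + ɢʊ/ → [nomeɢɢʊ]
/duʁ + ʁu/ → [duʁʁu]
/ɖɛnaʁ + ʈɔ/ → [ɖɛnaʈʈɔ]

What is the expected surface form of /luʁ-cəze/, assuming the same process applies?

The data show regressive total assimilation (/ʁ/ → [g] before /g/; /ʁ/ → [ɢ] before /ɢ/; /ʁ/ → [ʈ] before /ʈ/): in every case the target segment becomes identical to its following neighbour, copying more than a single feature.
In [duʁʁu] the two consonants at the boundary are already identical (/ʁ/ + /ʁ/), so the rule applies vacuously and nothing changes.
/ʁ/ is the segment targeted by the rule; it sits immediately before /c/, so it assimilates completely and surfaces as [c].

[luccəze]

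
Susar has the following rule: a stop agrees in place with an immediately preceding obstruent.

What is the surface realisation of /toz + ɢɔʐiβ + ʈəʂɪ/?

/ɢ/ is a voiced uvular stop. The preceding trigger /z/ is alveolar, so /ɢ/ must become alveolar as well.
Changing only its place to alveolar gives [d] — the voiced alveolar stop.
The same rule applies at the second boundary: /ʈ/ → [p] next to /β/.

[tozdɔʐiβpəʂɪ]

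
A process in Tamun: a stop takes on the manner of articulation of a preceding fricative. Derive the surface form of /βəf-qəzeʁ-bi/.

[βəfχəzeʁβi]

/q/ is a voiceless uvular stop. The preceding trigger /f/ is a fricative, so /q/ must become a fricative as well.
Changing only its manner to fricative gives [χ] — the voiceless uvular fricative.
At the second juncture, /b/ likewise becomes [β] adjacent to /ʁ/.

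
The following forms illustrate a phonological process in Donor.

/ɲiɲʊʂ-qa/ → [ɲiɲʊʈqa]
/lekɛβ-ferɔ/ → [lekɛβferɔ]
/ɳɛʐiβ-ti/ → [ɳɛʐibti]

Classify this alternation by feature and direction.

regressive manner assimilation

The segment that alternates is /ʂ/, which surfaces as [ʈ] when adjacent to /q/.
The change fricative → stop matches the manner of the following /q/, identifying this as manner assimilation.
Place and voice are unchanged, so the assimilation is partial, not total.
The same holds elsewhere in the data: /β/ → [b] before /t/ (fricative → stop, matching a stop) — only manner changes, and always toward the following segment.
No alternation appears in [lekɛβferɔ]: there the adjacent consonants already agree in manner (/β/ and /f/ are both fricatives), so this form is consistent with the same rule.
The trigger is the following segment, so the direction is regressive (anticipatory).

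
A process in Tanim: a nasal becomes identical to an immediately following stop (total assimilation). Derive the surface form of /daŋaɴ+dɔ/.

/ɴ/ is the segment targeted by the rule; it sits immediately before /d/, so it assimilates completely and surfaces as [d].

[daŋaddɔ]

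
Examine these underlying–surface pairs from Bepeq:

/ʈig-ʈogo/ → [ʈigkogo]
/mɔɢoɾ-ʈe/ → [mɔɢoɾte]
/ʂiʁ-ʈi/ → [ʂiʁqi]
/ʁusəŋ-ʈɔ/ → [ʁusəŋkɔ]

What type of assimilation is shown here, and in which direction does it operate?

progressive place assimilation

The segment that alternates is /ʈ/, which surfaces as [k] when adjacent to /g/.
/ʈ/ is retroflex while /g/ is velar; the output [k] is velar, matching the trigger — so the feature that spreads is place.
Manner and voice are unchanged, so the assimilation is partial, not total.
The other alternating forms pattern the same way: /ʈ/ → [t] after /ɾ/ (retroflex → alveolar, matching alveolar); /ʈ/ → [q] after /ʁ/ (retroflex → uvular, matching uvular); /ʈ/ → [k] after /ŋ/ (retroflex → velar, matching velar) — only place changes, and always toward the preceding segment.
Since the segment that changes follows the conditioning segment, the assimilation is progressive.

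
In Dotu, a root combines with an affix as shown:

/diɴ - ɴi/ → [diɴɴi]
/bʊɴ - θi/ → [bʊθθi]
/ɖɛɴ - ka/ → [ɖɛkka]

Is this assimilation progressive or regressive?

regressive

Comparing underlying and surface forms, /ɴ/ → [θ] is the alternation; the neighbouring /θ/ is constant.
The output [θ] is identical to the trigger /θ/ — every feature (place, manner, voicing) has been copied — so this is total assimilation.
The remaining alternation confirms this: /ɴ/ → [k] before /k/ — in each case the output is a copy of the following consonant.
In [diɴɴi] the two consonants at the boundary are already identical (/ɴ/ + /ɴ/), so the rule applies vacuously and nothing changes.
Since the segment that changes precedes the conditioning segment, the assimilation is regressive.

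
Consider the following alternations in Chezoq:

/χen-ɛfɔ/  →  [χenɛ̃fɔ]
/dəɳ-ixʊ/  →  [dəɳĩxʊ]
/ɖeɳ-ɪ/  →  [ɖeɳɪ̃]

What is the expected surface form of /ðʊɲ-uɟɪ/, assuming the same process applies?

[ðʊɲũɟɪ]

The data show progressive nasality assimilation (vowel nasalisation): /ɛ/ → [ɛ̃] after /n/; /i/ → [ĩ] after /ɳ/; /ɪ/ → [ɪ̃] after /ɳ/ — a vowel is nasalised by an immediately preceding nasal consonant.
The vowel /u/ is adjacent to the preceding nasal /ɲ/, so it acquires [+nasal] and surfaces as [ũ].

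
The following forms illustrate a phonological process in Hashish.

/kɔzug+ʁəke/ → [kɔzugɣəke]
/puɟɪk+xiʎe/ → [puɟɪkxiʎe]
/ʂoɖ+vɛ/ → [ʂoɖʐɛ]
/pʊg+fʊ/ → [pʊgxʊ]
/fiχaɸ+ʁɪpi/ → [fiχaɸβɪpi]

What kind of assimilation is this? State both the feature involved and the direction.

progressive place assimilation

The segment that alternates is /ʁ/, which surfaces as [ɣ] when adjacent to /g/.
/ʁ/ is uvular while /g/ is velar; the output [ɣ] is velar, matching the trigger — so the feature that spreads is place.
Manner and voice are unchanged, so the assimilation is partial, not total.
Checking the remaining alternations: /v/ → [ʐ] after /ɖ/ (labiodental → retroflex, matching retroflex); /f/ → [x] after /g/ (labiodental → velar, matching velar); /ʁ/ → [β] after /ɸ/ (uvular → bilabial, matching bilabial) — only place changes, and always toward the preceding segment.
No alternation appears in [puɟɪkxiʎe]: there the adjacent consonants already agree in place (/x/ and /k/ are both velar), so this form is consistent with the same rule.
The trigger is the preceding segment, so the direction is progressive (perseverative).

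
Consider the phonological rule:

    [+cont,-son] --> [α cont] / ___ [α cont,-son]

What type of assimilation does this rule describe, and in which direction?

The rule copies [cont] (continuancy) from the environment onto the target fricatives; since [±cont] encodes the stop/fricative manner contrast, the assimilating dimension is manner.
Since the environment is written after the underscore, the trigger follows the target; the direction is regressive.

regressive manner assimilation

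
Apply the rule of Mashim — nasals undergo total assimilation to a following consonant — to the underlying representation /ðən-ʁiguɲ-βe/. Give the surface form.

/n/ is the segment targeted by the rule; it sits immediately before /ʁ/, so it assimilates completely and surfaces as [ʁ].
At the second juncture, /ɲ/ likewise becomes [β] adjacent to /β/.

[ðəʁʁiguββe]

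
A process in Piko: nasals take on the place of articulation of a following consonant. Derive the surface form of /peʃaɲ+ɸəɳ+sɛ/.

[peʃamɸənsɛ]

/ɲ/ is a voiced palatal nasal. The following trigger /ɸ/ is bilabial, so /ɲ/ must become bilabial as well.
The voiced bilabial nasal is [m], so /ɲ/ → [m].
The same rule applies at the second boundary: /ɳ/ → [n] next to /s/.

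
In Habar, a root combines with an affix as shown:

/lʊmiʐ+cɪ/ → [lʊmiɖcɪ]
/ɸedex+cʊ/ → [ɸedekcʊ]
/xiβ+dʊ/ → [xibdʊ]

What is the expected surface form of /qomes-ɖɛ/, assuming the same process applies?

The data show regressive manner assimilation: /ʐ/ → [ɖ] before /c/; /x/ → [k] before /c/; /β/ → [b] before /d/. In each pair only manner changes, matching the following consonant, while place and voice stay constant.
/s/ is a voiceless alveolar fricative. The following trigger /ɖ/ is a stop, so /s/ must become a stop as well.
A voiceless alveolar stop is [t], so the surface segment is [t].

[qometɖɛ]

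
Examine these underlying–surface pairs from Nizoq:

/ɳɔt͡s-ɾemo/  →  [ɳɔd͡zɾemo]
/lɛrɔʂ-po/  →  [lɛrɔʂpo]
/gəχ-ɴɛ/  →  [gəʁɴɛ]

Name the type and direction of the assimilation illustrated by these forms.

regressive voicing assimilation

Comparing underlying and surface forms, /t͡s/ → [d͡z] is the alternation; the neighbouring /ɾ/ is constant.
/t͡s/ is voiceless while /ɾ/ is voiced; the output [d͡z] is voiced, matching the trigger — so the feature that spreads is voicing.
Place and manner are unchanged, so the assimilation is partial, not total.
Checking the remaining alternation: /χ/ → [ʁ] before /ɴ/ (voiceless → voiced, matching voiced) — only voicing changes, and always toward the following segment.
Nothing changes in [lɛrɔʂpo]: there the adjacent consonants already agree in voicing (/ʂ/ and /p/ are both voiceless), so this form is consistent with the same rule.
The trigger is the following segment, so the direction is regressive (anticipatory).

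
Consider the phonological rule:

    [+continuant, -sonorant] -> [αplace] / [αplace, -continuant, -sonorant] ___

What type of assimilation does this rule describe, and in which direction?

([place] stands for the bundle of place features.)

progressive place assimilation

The rule copies the place features (abbreviated [place]) from the environment onto the target, so the assimilating feature is place.
Since the environment is written before the underscore, the trigger precedes the target; the direction is progressive.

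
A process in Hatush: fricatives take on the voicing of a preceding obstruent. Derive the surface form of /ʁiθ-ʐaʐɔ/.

/ʐ/ is a voiced retroflex fricative. The preceding trigger /θ/ is voiceless, so /ʐ/ must become voiceless as well.
A voiceless retroflex fricative is [ʂ], so the surface segment is [ʂ].

[ʁiθʂaʐɔ]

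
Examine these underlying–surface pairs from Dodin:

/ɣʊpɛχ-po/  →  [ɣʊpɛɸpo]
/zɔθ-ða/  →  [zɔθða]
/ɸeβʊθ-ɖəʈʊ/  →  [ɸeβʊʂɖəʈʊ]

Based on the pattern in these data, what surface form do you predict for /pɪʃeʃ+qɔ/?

The data show regressive place assimilation: /χ/ → [ɸ] before /p/; /θ/ → [ʂ] before /ɖ/. In each pair only place changes, matching the following consonant, while manner and voice stay constant.
No alternation appears in [zɔθða]: there the adjacent consonants already agree in place (/θ/ and /ð/ are both dental), so this form is consistent with the same rule.
/ʃ/ is a voiceless postalveolar fricative. The following trigger /q/ is uvular, so /ʃ/ must become uvular as well.
A voiceless uvular fricative is [χ], so the surface segment is [χ].

[pɪʃeχqɔ]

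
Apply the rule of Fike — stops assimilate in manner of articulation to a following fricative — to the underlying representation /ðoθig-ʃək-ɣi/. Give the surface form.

The rule targets /g/ (voiced velar stop), which sits before the trigger /ʃ/ (fricative).
A voiced velar fricative is [ɣ], so the surface segment is [ɣ].
The same rule applies at the second boundary: /k/ → [x] next to /ɣ/.

[ðoθiɣʃəxɣi]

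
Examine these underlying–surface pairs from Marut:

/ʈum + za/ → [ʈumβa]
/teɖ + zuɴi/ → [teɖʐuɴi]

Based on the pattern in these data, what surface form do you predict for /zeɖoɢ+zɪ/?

The data show progressive place assimilation: /z/ → [β] after /m/; /z/ → [ʐ] after /ɖ/. In each pair only place changes, matching the preceding consonant, while manner and voice stay constant.
/z/ is a voiced alveolar fricative. The preceding trigger /ɢ/ is uvular, so /z/ must become uvular as well.
The voiced uvular fricative is [ʁ], so /z/ → [ʁ].

[zeɖoɢʁɪ]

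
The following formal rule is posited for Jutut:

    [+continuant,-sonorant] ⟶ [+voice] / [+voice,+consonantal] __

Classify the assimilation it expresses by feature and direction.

progressive voicing assimilation

The target ([+continuant,-sonorant], fricatives) acquires [+voice] next to a voiced consonant ([+voice,+consonantal]) — it takes on the voicing of its neighbour, so the feature that spreads is voicing.
Since the environment is written before the underscore, the trigger precedes the target; the direction is progressive.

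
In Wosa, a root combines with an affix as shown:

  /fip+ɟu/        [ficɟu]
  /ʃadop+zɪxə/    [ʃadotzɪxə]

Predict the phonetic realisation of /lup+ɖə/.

[luʈɖə]

The data show regressive place assimilation: /p/ → [c] before /ɟ/; /p/ → [t] before /z/. In each pair only place changes, matching the following consonant, while manner and voice stay constant.
The rule targets /p/ (voiceless bilabial stop), which sits before the trigger /ɖ/ (retroflex).
Changing only its place to retroflex gives [ʈ] — the voiceless retroflex stop.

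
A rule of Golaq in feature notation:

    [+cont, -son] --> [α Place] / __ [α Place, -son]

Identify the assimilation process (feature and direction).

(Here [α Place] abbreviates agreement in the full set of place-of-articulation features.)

The shared variable α links the value of the place features (abbreviated [Place]) on the target to the same value on the neighbouring segment, so place is the feature that assimilates.
Since the environment is written after the underscore, the trigger follows the target; the direction is regressive.

regressive place assimilation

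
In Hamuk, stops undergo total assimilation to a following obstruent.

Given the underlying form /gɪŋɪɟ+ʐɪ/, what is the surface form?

[gɪŋɪʐʐɪ]

/ɟ/ is the segment targeted by the rule; it sits immediately before /ʐ/, so it assimilates completely and surfaces as [ʐ].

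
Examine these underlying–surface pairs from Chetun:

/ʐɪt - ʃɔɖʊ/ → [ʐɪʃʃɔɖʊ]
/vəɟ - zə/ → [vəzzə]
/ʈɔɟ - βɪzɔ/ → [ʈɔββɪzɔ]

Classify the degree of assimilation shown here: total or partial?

Comparing underlying and surface forms, /t/ → [ʃ] is the alternation; the neighbouring /ʃ/ is constant.
The output [ʃ] is identical to the trigger /ʃ/ — every feature (place, manner, voicing) has been copied — so this is total assimilation.
The other forms behave the same way: /ɟ/ → [z] before /z/; /ɟ/ → [β] before /β/ — in each case the output is a copy of the following consonant.

total assimilation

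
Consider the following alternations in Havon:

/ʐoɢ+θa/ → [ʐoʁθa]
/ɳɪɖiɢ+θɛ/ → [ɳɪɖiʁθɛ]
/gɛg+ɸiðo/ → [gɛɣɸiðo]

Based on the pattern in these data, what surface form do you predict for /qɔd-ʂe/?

[qɔzʂe]

The data show regressive manner assimilation: /ɢ/ → [ʁ] before /θ/; /g/ → [ɣ] before /ɸ/. In each pair only manner changes, matching the following consonant, while place and voice stay constant.
The rule targets /d/ (voiced alveolar stop), which sits before the trigger /ʂ/ (fricative).
A voiced alveolar fricative is [z], so the surface segment is [z].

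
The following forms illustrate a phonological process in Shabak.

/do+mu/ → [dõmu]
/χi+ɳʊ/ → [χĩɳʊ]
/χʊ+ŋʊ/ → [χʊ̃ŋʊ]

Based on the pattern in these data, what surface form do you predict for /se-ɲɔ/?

[sẽɲɔ]

The data show regressive nasality assimilation (vowel nasalisation): /o/ → [õ] before /m/; /i/ → [ĩ] before /ɳ/; /ʊ/ → [ʊ̃] before /ŋ/ — a vowel is nasalised by an immediately following nasal consonant.
The vowel /e/ is adjacent to the following nasal /ɲ/, so it acquires [+nasal] and surfaces as [ẽ].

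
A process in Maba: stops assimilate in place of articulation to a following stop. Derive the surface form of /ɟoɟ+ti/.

/ɟ/ is a voiced palatal stop. The following trigger /t/ is alveolar, so /ɟ/ must become alveolar as well.
Changing only its place to alveolar gives [d] — the voiced alveolar stop.

[ɟodti]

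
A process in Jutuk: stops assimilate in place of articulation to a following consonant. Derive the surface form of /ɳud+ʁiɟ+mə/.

[ɳuɢʁibmə]

/d/ is a voiced alveolar stop. The following trigger /ʁ/ is uvular, so /d/ must become uvular as well.
Changing only its place to uvular gives [ɢ] — the voiced uvular stop.
The same rule applies at the second boundary: /ɟ/ → [b] next to /m/.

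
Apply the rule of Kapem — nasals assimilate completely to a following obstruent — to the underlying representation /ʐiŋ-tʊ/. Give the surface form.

/ŋ/ is the segment targeted by the rule; it sits immediately before /t/, so it assimilates completely and surfaces as [t].

[ʐittʊ]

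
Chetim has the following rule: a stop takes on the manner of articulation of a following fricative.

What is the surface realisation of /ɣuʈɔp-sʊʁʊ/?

/p/ is a voiceless bilabial stop. The following trigger /s/ is a fricative, so /p/ must become a fricative as well.
Changing only its manner to fricative gives [ɸ] — the voiceless bilabial fricative.

[ɣuʈɔɸsʊʁʊ]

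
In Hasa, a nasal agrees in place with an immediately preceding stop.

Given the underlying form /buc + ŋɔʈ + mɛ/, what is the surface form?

[bucɲɔʈɳɛ]

The rule targets /ŋ/ (voiced velar nasal), which sits after the trigger /c/ (palatal).
The voiced palatal nasal is [ɲ], so /ŋ/ → [ɲ].
The same rule applies at the second boundary: /m/ → [ɳ] next to /ʈ/.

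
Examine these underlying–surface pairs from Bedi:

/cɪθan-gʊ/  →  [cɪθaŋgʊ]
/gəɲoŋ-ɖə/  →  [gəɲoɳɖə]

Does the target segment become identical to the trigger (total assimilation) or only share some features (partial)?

partial assimilation

The segment that alternates is /n/, which surfaces as [ŋ] when adjacent to /g/.
/n/ is alveolar while /g/ is velar; the output [ŋ] is velar, matching the trigger — so the feature that spreads is place.
Manner and voice are unchanged, so the assimilation is partial, not total.
The other alternating form patterns the same way: /ŋ/ → [ɳ] before /ɖ/ (velar → retroflex, matching retroflex) — only place changes, and always toward the following segment.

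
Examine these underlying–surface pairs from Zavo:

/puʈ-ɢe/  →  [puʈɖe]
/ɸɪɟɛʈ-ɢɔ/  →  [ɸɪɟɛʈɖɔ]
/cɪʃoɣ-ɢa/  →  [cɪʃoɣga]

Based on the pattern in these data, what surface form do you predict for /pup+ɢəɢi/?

[pupbəɢi]

The data show progressive place assimilation: /ɢ/ → [ɖ] after /ʈ/; /ɢ/ → [g] after /ɣ/. In each pair only place changes, matching the preceding consonant, while manner and voice stay constant.
/ɢ/ is a voiced uvular stop. The preceding trigger /p/ is bilabial, so /ɢ/ must become bilabial as well.
The voiced bilabial stop is [b], so /ɢ/ → [b].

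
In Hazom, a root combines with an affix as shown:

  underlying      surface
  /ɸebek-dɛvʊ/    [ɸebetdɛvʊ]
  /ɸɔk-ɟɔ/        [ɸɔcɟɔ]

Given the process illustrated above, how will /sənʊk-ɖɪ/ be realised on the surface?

[sənʊʈɖɪ]

The data show regressive place assimilation: /k/ → [t] before /d/; /k/ → [c] before /ɟ/. In each pair only place changes, matching the following consonant, while manner and voice stay constant.
The rule targets /k/ (voiceless velar stop), which sits before the trigger /ɖ/ (retroflex).
The voiceless retroflex stop is [ʈ], so /k/ → [ʈ].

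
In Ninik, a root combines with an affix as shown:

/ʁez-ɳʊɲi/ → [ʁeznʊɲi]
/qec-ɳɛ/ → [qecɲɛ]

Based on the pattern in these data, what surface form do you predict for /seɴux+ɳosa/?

[seɴuxŋosa]

The data show progressive place assimilation: /ɳ/ → [n] after /z/; /ɳ/ → [ɲ] after /c/. In each pair only place changes, matching the preceding consonant, while manner and voice stay constant.
/ɳ/ is a voiced retroflex nasal. The preceding trigger /x/ is velar, so /ɳ/ must become velar as well.
A voiced velar nasal is [ŋ], so the surface segment is [ŋ].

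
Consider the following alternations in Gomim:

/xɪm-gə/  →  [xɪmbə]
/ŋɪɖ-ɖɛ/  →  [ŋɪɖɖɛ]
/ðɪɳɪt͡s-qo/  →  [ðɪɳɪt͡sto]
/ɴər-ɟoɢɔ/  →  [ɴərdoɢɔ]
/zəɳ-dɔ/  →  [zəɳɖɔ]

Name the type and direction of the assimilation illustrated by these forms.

progressive place assimilation

The segment that alternates is /g/, which surfaces as [b] when adjacent to /m/.
The change velar → bilabial matches the place of the preceding /m/, identifying this as place assimilation.
Manner and voice are unchanged, so the assimilation is partial, not total.
Checking the remaining alternations: /q/ → [t] after /t͡s/ (uvular → alveolar, matching alveolar); /ɟ/ → [d] after /r/ (palatal → alveolar, matching alveolar); /d/ → [ɖ] after /ɳ/ (alveolar → retroflex, matching retroflex) — only place changes, and always toward the preceding segment.
No alternation appears in [ŋɪɖɖɛ]: there the adjacent consonants already agree in place (/ɖ/ and /ɖ/ are both retroflex), so this form is consistent with the same rule.
Since the segment that changes follows the conditioning segment, the assimilation is progressive.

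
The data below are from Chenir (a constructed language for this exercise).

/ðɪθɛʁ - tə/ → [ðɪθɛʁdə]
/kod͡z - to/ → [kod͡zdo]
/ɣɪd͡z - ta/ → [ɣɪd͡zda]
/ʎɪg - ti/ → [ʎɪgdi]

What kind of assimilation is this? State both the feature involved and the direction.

progressive voicing assimilation

The segment that alternates is /t/, which surfaces as [d] when adjacent to /ʁ/.
/t/ is voiceless while /ʁ/ is voiced; the output [d] is voiced, matching the trigger — so the feature that spreads is voicing.
Place and manner are unchanged, so the assimilation is partial, not total.
The same holds elsewhere in the data: /t/ → [d] after /d͡z/ (voiceless → voiced, matching voiced); /t/ → [d] after /g/ (voiceless → voiced, matching voiced) — only voicing changes, and always toward the preceding segment.
Since the segment that changes follows the conditioning segment, the assimilation is progressive.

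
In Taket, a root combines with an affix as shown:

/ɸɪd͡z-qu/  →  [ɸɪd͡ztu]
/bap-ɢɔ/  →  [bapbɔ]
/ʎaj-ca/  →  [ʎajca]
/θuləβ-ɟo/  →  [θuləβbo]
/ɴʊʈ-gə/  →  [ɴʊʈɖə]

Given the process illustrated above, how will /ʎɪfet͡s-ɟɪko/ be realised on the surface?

[ʎɪfet͡sdɪko]

The data show progressive place assimilation: /q/ → [t] after /d͡z/; /ɢ/ → [b] after /p/; /ɟ/ → [b] after /β/; /g/ → [ɖ] after /ʈ/. In each pair only place changes, matching the preceding consonant, while manner and voice stay constant.
Nothing changes in [ʎajca]: there the adjacent consonants already agree in place (/c/ and /j/ are both palatal), so this form is consistent with the same rule.
/ɟ/ is a voiced palatal stop. The preceding trigger /t͡s/ is alveolar, so /ɟ/ must become alveolar as well.
Changing only its place to alveolar gives [d] — the voiced alveolar stop.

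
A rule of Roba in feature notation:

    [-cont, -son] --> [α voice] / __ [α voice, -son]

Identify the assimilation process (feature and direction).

regressive voicing assimilation

The rule copies [voice] from the environment onto the target, so the assimilating feature is voicing.
Since the environment is written after the underscore, the trigger follows the target; the direction is regressive.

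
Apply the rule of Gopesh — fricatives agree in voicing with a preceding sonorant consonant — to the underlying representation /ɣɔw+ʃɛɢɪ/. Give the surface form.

/ʃ/ is a voiceless postalveolar fricative. The preceding trigger /w/ is voiced, so /ʃ/ must become voiced as well.
A voiced postalveolar fricative is [ʒ], so the surface segment is [ʒ].

[ɣɔwʒɛɢɪ]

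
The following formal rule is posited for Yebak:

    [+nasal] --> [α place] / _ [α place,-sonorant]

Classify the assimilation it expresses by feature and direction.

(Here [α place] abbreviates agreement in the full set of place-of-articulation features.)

regressive place assimilation

The shared variable α links the value of the place features (abbreviated [place]) on the target to the same value on the neighbouring segment, so place is the feature that assimilates.
The conditioning segment sits to the right of the focus bar, meaning the trigger follows the segment that changes — regressive assimilation.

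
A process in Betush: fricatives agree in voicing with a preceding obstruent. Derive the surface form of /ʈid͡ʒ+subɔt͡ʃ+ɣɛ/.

[ʈid͡ʒzubɔt͡ʃxɛ]

/s/ is a voiceless alveolar fricative. The preceding trigger /d͡ʒ/ is voiced, so /s/ must become voiced as well.
Changing only its voicing to voiced gives [z] — the voiced alveolar fricative.
The same rule applies at the second boundary: /ɣ/ → [x] next to /t͡ʃ/.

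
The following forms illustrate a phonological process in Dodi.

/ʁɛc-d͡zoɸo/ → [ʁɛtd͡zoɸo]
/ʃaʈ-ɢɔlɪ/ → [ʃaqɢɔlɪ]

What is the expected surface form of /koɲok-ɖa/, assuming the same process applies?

The data show regressive place assimilation: /c/ → [t] before /d͡z/; /ʈ/ → [q] before /ɢ/. In each pair only place changes, matching the following consonant, while manner and voice stay constant.
The rule targets /k/ (voiceless velar stop), which sits before the trigger /ɖ/ (retroflex).
Changing only its place to retroflex gives [ʈ] — the voiceless retroflex stop.

[koɲoʈɖa]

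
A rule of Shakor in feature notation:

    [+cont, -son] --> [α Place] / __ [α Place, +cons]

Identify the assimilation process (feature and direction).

regressive place assimilation

The shared variable α links the value of the place features (abbreviated [Place]) on the target to the same value on the neighbouring segment, so place is the feature that assimilates.
The conditioning segment sits to the right of the focus bar, meaning the trigger follows the segment that changes — regressive assimilation.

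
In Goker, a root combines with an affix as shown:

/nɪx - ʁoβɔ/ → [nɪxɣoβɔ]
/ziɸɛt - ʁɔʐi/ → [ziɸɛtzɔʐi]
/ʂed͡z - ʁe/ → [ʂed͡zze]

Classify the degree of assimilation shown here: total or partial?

Underlying /ʁ/ is realised as [ɣ] next to /x/; /x/ itself does not change.
The change uvular → velar matches the place of the preceding /x/, identifying this as place assimilation.
Manner and voice are unchanged, so the assimilation is partial, not total.
Checking the remaining alternations: /ʁ/ → [z] after /t/ (uvular → alveolar, matching alveolar); /ʁ/ → [z] after /d͡z/ (uvular → alveolar, matching alveolar) — only place changes, and always toward the preceding segment.

partial assimilation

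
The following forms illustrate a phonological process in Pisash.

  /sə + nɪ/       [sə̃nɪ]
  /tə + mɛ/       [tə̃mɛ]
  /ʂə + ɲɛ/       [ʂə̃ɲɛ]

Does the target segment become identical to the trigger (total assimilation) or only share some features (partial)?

The vowel /ə/ surfaces as nasalised [ə̃] next to the following nasal /n/ — it has acquired the [+nasal] feature of its neighbour.
Likewise in the remaining data: /ə/ → [ə̃] before /m/; /ə/ → [ə̃] before /ɲ/ — each time a vowel is nasalised next to a following nasal.

partial assimilation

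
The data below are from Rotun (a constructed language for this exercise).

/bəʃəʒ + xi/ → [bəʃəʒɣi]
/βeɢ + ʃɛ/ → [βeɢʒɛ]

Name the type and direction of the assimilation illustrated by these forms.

Underlying /x/ is realised as [ɣ] next to /ʒ/; /ʒ/ itself does not change.
/x/ is voiceless while /ʒ/ is voiced; the output [ɣ] is voiced, matching the trigger — so the feature that spreads is voicing.
Place and manner are unchanged, so the assimilation is partial, not total.
The other alternating form patterns the same way: /ʃ/ → [ʒ] after /ɢ/ (voiceless → voiced, matching voiced) — only voicing changes, and always toward the preceding segment.
The trigger is the preceding segment, so the direction is progressive (perseverative).

progressive voicing assimilation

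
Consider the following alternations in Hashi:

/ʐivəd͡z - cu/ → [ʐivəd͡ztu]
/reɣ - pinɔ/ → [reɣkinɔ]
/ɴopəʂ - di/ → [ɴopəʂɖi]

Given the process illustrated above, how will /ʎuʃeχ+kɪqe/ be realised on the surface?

The data show progressive place assimilation: /c/ → [t] after /d͡z/; /p/ → [k] after /ɣ/; /d/ → [ɖ] after /ʂ/. In each pair only place changes, matching the preceding consonant, while manner and voice stay constant.
The rule targets /k/ (voiceless velar stop), which sits after the trigger /χ/ (uvular).
The voiceless uvular stop is [q], so /k/ → [q].

[ʎuʃeχqɪqe]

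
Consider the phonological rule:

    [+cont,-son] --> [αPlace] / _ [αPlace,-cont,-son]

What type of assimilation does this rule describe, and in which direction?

The rule copies the place features (abbreviated [Place]) from the environment onto the target, so the assimilating feature is place.
Since the environment is written after the underscore, the trigger follows the target; the direction is regressive.

regressive place assimilation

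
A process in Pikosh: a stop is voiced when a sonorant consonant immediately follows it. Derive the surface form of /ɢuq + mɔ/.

/q/ is a voiceless uvular stop. The following trigger /m/ is voiced, so /q/ must become voiced as well.
The voiced uvular stop is [ɢ], so /q/ → [ɢ].

[ɢuɢmɔ]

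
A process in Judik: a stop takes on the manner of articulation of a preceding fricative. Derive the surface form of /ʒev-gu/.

The rule targets /g/ (voiced velar stop), which sits after the trigger /v/ (fricative).
The voiced velar fricative is [ɣ], so /g/ → [ɣ].

[ʒevɣu]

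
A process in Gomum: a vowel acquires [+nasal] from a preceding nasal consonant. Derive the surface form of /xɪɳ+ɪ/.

[xɪɳɪ̃]

The vowel /ɪ/ is adjacent to the preceding nasal /ɳ/, so it acquires [+nasal] and surfaces as [ɪ̃].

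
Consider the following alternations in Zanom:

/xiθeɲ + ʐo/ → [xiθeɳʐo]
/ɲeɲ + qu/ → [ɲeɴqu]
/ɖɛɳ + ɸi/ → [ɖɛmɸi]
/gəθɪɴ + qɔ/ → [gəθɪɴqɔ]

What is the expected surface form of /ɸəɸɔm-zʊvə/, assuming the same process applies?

The data show regressive place assimilation: /ɲ/ → [ɳ] before /ʐ/; /ɲ/ → [ɴ] before /q/; /ɳ/ → [m] before /ɸ/. In each pair only place changes, matching the following consonant, while manner and voice stay constant.
Nothing changes in [gəθɪɴqɔ]: there the adjacent consonants already agree in place (/ɴ/ and /q/ are both uvular), so this form is consistent with the same rule.
/m/ is a voiced bilabial nasal. The following trigger /z/ is alveolar, so /m/ must become alveolar as well.
The voiced alveolar nasal is [n], so /m/ → [n].

[ɸəɸɔnzʊvə]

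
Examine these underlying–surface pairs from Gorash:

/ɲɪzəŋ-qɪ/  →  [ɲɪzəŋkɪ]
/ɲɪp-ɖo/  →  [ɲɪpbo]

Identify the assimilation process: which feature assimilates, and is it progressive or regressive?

Comparing underlying and surface forms, /q/ → [k] is the alternation; the neighbouring /ŋ/ is constant.
/q/ is uvular while /ŋ/ is velar; the output [k] is velar, matching the trigger — so the feature that spreads is place.
Manner and voice are unchanged, so the assimilation is partial, not total.
Checking the remaining alternation: /ɖ/ → [b] after /p/ (retroflex → bilabial, matching bilabial) — only place changes, and always toward the preceding segment.
Since the segment that changes follows the conditioning segment, the assimilation is progressive.

progressive place assimilation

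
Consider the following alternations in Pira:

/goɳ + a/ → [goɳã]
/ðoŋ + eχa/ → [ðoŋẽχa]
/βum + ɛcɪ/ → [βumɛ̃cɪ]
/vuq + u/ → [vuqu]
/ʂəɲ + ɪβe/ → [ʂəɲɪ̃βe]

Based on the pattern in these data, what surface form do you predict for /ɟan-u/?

[ɟanũ]

The data show progressive nasality assimilation (vowel nasalisation): /a/ → [ã] after /ɳ/; /e/ → [ẽ] after /ŋ/; /ɛ/ → [ɛ̃] after /m/; /ɪ/ → [ɪ̃] after /ɲ/ — a vowel is nasalised by an immediately preceding nasal consonant.
No change occurs in [vuqu] because the vowel at the boundary is adjacent to an oral consonant, not a nasal (/u/ next to /q/).
The vowel /u/ is adjacent to the preceding nasal /n/, so it acquires [+nasal] and surfaces as [ũ].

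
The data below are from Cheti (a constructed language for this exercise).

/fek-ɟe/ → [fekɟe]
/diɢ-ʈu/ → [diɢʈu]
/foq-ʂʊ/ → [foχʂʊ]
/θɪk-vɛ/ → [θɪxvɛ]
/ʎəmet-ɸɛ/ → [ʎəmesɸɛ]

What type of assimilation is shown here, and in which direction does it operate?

regressive manner assimilation

Comparing underlying and surface forms, /q/ → [χ] is the alternation; the neighbouring /ʂ/ is constant.
The change stop → fricative matches the manner of the following /ʂ/, identifying this as manner assimilation.
Place and voice are unchanged, so the assimilation is partial, not total.
Checking the remaining alternations: /k/ → [x] before /v/ (stop → fricative, matching a fricative); /t/ → [s] before /ɸ/ (stop → fricative, matching a fricative) — only manner changes, and always toward the following segment.
Nothing changes in [fekɟe], [diɢʈu]: there the adjacent consonants already agree in manner (/k/ and /ɟ/ are both stops; /ɢ/ and /ʈ/ are both stops), so these forms are consistent with the same rule.
The trigger is the following segment, so the direction is regressive (anticipatory).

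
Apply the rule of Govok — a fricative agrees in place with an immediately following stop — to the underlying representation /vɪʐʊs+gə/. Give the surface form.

The rule targets /s/ (voiceless alveolar fricative), which sits before the trigger /g/ (velar).
Changing only its place to velar gives [x] — the voiceless velar fricative.

[vɪʐʊxgə]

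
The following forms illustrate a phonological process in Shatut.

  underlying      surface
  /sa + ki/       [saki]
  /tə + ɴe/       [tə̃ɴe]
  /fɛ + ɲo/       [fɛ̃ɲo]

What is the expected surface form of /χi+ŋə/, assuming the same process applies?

The data show regressive nasality assimilation (vowel nasalisation): /ə/ → [ə̃] before /ɴ/; /ɛ/ → [ɛ̃] before /ɲ/ — a vowel is nasalised by an immediately following nasal consonant.
No change occurs in [saki] because the vowel at the boundary is adjacent to an oral consonant, not a nasal (/a/ next to /k/).
The vowel /i/ is adjacent to the following nasal /ŋ/, so it acquires [+nasal] and surfaces as [ĩ].

[χĩŋə]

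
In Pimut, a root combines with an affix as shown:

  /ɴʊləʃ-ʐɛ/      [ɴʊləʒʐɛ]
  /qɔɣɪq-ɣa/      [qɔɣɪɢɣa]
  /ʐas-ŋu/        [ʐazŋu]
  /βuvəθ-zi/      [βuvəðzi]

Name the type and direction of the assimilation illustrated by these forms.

The segment that alternates is /ʃ/, which surfaces as [ʒ] when adjacent to /ʐ/.
/ʃ/ is voiceless while /ʐ/ is voiced; the output [ʒ] is voiced, matching the trigger — so the feature that spreads is voicing.
Place and manner are unchanged, so the assimilation is partial, not total.
The other alternating forms pattern the same way: /q/ → [ɢ] before /ɣ/ (voiceless → voiced, matching voiced); /s/ → [z] before /ŋ/ (voiceless → voiced, matching voiced); /θ/ → [ð] before /z/ (voiceless → voiced, matching voiced) — only voicing changes, and always toward the following segment.
The trigger is the following segment, so the direction is regressive (anticipatory).

regressive voicing assimilation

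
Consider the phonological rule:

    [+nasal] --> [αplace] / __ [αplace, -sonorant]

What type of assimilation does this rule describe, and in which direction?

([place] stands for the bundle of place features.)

regressive place assimilation

The rule copies the place features (abbreviated [place]) from the environment onto the target, so the assimilating feature is place.
Since the environment is written after the underscore, the trigger follows the target; the direction is regressive.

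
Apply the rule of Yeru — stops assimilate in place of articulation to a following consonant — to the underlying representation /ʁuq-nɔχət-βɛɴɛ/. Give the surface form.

[ʁutnɔχəpβɛɴɛ]

The rule targets /q/ (voiceless uvular stop), which sits before the trigger /n/ (alveolar).
A voiceless alveolar stop is [t], so the surface segment is [t].
At the second juncture, /t/ likewise becomes [p] adjacent to /β/.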